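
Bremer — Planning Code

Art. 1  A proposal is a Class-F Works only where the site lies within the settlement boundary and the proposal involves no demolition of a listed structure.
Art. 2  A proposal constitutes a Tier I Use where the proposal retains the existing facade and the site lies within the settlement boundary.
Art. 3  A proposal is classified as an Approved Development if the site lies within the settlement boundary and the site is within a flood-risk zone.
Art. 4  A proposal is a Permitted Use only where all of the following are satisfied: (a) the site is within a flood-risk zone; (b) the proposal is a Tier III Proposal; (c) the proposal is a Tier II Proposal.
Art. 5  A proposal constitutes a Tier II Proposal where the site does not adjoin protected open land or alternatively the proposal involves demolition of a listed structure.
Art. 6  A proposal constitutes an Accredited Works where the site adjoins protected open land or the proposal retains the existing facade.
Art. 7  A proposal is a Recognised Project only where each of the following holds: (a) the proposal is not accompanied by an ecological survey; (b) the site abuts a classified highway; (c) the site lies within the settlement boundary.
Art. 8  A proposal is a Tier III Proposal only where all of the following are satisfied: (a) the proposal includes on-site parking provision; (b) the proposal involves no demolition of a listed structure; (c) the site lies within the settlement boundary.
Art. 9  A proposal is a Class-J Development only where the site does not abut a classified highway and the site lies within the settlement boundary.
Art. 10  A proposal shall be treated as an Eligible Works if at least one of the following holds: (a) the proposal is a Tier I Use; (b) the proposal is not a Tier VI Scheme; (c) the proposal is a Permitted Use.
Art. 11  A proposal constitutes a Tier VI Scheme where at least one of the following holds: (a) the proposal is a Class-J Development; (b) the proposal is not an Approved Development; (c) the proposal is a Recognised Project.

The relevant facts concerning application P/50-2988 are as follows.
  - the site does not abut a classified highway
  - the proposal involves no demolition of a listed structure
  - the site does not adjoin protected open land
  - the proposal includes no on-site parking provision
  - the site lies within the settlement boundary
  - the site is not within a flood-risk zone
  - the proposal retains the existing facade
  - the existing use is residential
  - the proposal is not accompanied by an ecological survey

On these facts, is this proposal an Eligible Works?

article 2 — Tier I Use: [the proposal retains the existing facade? yes] AND [the site lies within the settlement boundary? yes] → satisfied.
article 9 — Class-J Development: [the site does not abut a classified highway? yes] AND [the site lies within the settlement boundary? yes] → satisfied.
article 3 — Approved Development: [the site lies within the settlement boundary? yes] AND [the site is within a flood-risk zone? no] → not satisfied.
article 7 — Recognised Project: [the proposal is not accompanied by an ecological survey? yes] AND [the site abuts a classified highway? no] AND [the site lies within the settlement boundary? yes] → not satisfied.
article 11 — Tier VI Scheme: [Class-J Development (article 9)? yes] OR [not an Approved Development (article 3)? yes] OR [Recognised Project (article 7)? no] → satisfied.
article 8 — Tier III Proposal: [the proposal includes on-site parking provision? no] AND [the proposal involves no demolition of a listed structure? yes] AND [the site lies within the settlement boundary? yes] → not satisfied.
article 5 — Tier II Proposal: [the site does not adjoin protected open land? yes] OR [the proposal involves demolition of a listed structure? no] → satisfied.
article 4 — Permitted Use: [the site is within a flood-risk zone? no] AND [Tier III Proposal (article 8)? no] AND [Tier II Proposal (article 5)? yes] → not satisfied.
article 10 — Eligible Works: [Tier I Use (article 2)? yes] OR [not a Tier VI Scheme (article 11)? no] OR [Permitted Use (article 4)? no] → satisfied.

Yes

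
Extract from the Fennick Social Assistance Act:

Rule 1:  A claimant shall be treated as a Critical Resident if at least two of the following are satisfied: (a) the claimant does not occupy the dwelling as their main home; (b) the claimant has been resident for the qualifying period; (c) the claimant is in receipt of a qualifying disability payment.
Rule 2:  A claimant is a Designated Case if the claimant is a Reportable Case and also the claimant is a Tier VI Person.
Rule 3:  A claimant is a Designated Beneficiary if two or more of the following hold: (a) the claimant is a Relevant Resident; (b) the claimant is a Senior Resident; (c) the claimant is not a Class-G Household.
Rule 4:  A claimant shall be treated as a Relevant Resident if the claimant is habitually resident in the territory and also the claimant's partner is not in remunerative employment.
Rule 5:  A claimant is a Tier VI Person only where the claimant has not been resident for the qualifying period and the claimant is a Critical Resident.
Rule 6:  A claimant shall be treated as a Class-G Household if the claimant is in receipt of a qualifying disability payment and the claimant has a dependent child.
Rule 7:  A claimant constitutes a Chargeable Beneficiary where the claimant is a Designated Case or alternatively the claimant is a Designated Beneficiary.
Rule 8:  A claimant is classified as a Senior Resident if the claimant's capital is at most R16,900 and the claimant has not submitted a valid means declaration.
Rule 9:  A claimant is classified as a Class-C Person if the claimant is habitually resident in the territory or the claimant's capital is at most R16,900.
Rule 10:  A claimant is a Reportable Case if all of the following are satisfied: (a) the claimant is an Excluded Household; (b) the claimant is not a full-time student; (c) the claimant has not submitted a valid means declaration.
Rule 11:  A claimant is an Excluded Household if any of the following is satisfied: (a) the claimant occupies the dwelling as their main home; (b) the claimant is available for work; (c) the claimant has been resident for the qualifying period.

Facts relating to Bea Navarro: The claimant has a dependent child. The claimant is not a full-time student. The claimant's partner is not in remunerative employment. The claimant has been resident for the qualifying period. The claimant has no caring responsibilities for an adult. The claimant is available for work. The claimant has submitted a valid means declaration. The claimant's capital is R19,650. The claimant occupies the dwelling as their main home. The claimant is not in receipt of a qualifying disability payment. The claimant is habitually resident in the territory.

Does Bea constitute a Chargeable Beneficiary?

rule 11 — Excluded Household: [the claimant occupies the dwelling as their main home? yes] OR [the claimant is available for work? yes] OR [the claimant has been resident for the qualifying period? yes] → satisfied.
rule 10 — Reportable Case: [Excluded Household (rule 11)? yes] AND [the claimant is not a full-time student? yes] AND [the claimant has not submitted a valid means declaration? no] → not satisfied.
rule 1 — Critical Resident: the claimant does not occupy the dwelling as their main home? no; the claimant has been resident for the qualifying period? yes; the claimant is in receipt of a qualifying disability payment? no — 1 of 3 hold (need ≥2) → not satisfied.
rule 5 — Tier VI Person: [the claimant has not been resident for the qualifying period? no] AND [Critical Resident (rule 1)? no] → not satisfied.
rule 2 — Designated Case: [Reportable Case (rule 10)? no] AND [Tier VI Person (rule 5)? no] → not satisfied.
rule 4 — Relevant Resident: [the claimant is habitually resident in the territory? yes] AND [the claimant's partner is not in remunerative employment? yes] → satisfied.
rule 8 — Senior Resident: [claimant's capital: R19,650 ≤ R16,900? no] AND [the claimant has not submitted a valid means declaration? no] → not satisfied.
rule 6 — Class-G Household: [the claimant is in receipt of a qualifying disability payment? no] AND [the claimant has a dependent child? yes] → not satisfied.
rule 3 — Designated Beneficiary: Relevant Resident (rule 4)? yes; Senior Resident (rule 8)? no; not a Class-G Household (rule 6)? yes — 2 of 3 hold (need ≥2) → satisfied.
rule 7 — Chargeable Beneficiary: [Designated Case (rule 2)? no] OR [Designated Beneficiary (rule 3)? yes] → satisfied.

Yes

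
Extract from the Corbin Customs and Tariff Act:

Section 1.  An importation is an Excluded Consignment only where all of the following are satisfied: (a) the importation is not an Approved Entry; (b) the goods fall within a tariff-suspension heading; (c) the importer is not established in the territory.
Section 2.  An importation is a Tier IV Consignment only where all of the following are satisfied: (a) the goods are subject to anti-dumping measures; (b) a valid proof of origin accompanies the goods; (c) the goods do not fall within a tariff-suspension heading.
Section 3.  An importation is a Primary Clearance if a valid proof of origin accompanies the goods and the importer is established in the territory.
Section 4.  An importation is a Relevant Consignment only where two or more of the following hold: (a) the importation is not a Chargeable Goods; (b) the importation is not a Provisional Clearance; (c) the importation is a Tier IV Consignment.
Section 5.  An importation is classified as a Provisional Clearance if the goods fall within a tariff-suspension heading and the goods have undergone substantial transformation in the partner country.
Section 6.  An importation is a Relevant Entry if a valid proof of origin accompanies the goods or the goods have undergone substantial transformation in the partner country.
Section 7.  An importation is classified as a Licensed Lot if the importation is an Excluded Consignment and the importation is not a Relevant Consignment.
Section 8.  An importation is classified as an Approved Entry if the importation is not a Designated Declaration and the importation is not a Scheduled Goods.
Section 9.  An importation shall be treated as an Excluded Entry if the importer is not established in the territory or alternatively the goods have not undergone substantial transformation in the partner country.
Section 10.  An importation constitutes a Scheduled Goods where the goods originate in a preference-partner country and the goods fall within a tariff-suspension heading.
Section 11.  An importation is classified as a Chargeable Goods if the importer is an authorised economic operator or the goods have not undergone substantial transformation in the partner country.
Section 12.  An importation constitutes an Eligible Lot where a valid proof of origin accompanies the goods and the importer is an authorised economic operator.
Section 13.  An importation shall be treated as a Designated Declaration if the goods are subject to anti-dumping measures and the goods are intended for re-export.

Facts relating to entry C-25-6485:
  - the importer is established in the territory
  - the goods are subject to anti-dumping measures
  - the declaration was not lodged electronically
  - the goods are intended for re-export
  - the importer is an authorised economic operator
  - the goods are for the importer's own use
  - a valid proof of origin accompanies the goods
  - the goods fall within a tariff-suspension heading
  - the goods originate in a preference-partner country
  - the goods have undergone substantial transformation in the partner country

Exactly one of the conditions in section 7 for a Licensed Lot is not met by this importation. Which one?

Excluded Consignment

Under section 13: the goods are subject to anti-dumping measures? yes; and the goods are intended for re-export? yes. So the importation is a Designated Declaration.
Under section 10: the goods originate in a preference-partner country? yes; and the goods fall within a tariff-suspension heading? yes. So the importation is a Scheduled Goods.
Under section 8: not a Designated Declaration (section 13)? no; and not a Scheduled Goods (section 10)? no. So the importation is not an Approved Entry.
Under section 1: not an Approved Entry (section 8)? yes; and the goods fall within a tariff-suspension heading? yes; and the importer is not established in the territory? no. So the importation is not an Excluded Consignment.
Under section 11: the importer is an authorised economic operator? yes; or the goods have not undergone substantial transformation in the partner country? no. So the importation is a Chargeable Goods.
Under section 5: the goods fall within a tariff-suspension heading? yes; and the goods have undergone substantial transformation in the partner country? yes. So the importation is a Provisional Clearance.
Under section 2: the goods are subject to anti-dumping measures? yes; and a valid proof of origin accompanies the goods? yes; and the goods do not fall within a tariff-suspension heading? no. So the importation is not a Tier IV Consignment.
Under section 4: not a Chargeable Goods (section 11)? no; not a Provisional Clearance (section 5)? no; Tier IV Consignment (section 2)? no — 0 of 3 hold (need ≥2) → not satisfied.
Under section 7: Excluded Consignment (section 1)? no; and not a Relevant Consignment (section 4)? yes. So the importation is not a Licensed Lot.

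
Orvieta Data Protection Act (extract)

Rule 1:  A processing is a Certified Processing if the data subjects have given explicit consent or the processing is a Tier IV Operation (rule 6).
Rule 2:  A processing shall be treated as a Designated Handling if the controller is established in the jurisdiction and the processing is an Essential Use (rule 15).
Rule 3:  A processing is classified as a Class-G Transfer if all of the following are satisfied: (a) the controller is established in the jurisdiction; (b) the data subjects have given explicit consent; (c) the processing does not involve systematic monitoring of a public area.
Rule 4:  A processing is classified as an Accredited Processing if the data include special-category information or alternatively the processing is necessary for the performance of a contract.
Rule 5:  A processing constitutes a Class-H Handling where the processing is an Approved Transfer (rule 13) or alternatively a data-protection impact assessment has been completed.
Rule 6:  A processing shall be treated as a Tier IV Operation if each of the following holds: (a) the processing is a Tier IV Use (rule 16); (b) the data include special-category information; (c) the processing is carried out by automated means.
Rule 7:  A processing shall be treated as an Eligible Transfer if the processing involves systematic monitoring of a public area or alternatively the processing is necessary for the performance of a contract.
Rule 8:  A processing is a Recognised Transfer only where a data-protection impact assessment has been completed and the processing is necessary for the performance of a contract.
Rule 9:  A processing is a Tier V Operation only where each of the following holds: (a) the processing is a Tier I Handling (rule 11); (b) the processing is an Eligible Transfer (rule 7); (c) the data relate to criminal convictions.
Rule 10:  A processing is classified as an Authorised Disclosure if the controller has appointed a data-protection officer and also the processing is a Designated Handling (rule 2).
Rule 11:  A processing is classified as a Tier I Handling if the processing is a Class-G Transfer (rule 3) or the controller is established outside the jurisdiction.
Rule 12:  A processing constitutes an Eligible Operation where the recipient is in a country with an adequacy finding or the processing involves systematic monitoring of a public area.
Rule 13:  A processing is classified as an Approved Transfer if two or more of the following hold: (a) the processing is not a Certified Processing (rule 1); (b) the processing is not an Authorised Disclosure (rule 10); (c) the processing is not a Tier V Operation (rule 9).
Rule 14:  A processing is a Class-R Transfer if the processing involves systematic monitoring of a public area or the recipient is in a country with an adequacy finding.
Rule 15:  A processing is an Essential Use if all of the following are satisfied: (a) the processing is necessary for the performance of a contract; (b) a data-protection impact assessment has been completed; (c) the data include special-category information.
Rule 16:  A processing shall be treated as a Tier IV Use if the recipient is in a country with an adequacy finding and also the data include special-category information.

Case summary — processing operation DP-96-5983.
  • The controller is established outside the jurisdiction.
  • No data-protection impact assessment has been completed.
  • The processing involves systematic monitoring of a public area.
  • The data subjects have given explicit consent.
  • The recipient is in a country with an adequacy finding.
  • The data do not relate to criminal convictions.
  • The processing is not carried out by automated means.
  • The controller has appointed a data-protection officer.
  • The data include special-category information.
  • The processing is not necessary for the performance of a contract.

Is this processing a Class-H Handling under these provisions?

Yes

rule 16 — Tier IV Use: [the recipient is in a country with an adequacy finding? yes] AND [the data include special-category information? yes] → satisfied.
rule 6 — Tier IV Operation: [Tier IV Use (rule 16)? yes] AND [the data include special-category information? yes] AND [the processing is carried out by automated means? no] → not satisfied.
rule 1 — Certified Processing: [the data subjects have given explicit consent? yes] OR [Tier IV Operation (rule 6)? no] → satisfied.
rule 15 — Essential Use: [the processing is necessary for the performance of a contract? no] AND [a data-protection impact assessment has been completed? no] AND [the data include special-category information? yes] → not satisfied.
rule 2 — Designated Handling: [the controller is established in the jurisdiction? no] AND [Essential Use (rule 15)? no] → not satisfied.
rule 10 — Authorised Disclosure: [the controller has appointed a data-protection officer? yes] AND [Designated Handling (rule 2)? no] → not satisfied.
rule 3 — Class-G Transfer: [the controller is established in the jurisdiction? no] AND [the data subjects have given explicit consent? yes] AND [the processing does not involve systematic monitoring of a public area? no] → not satisfied.
rule 11 — Tier I Handling: [Class-G Transfer (rule 3)? no] OR [the controller is established outside the jurisdiction? yes] → satisfied.
rule 7 — Eligible Transfer: [the processing involves systematic monitoring of a public area? yes] OR [the processing is necessary for the performance of a contract? no] → satisfied.
rule 9 — Tier V Operation: [Tier I Handling (rule 11)? yes] AND [Eligible Transfer (rule 7)? yes] AND [the data relate to criminal convictions? no] → not satisfied.
rule 13 — Approved Transfer: not a Certified Processing (rule 1)? no; not an Authorised Disclosure (rule 10)? yes; not a Tier V Operation (rule 9)? yes — 2 of 3 hold (need ≥2) → satisfied.
rule 5 — Class-H Handling: [Approved Transfer (rule 13)? yes] OR [a data-protection impact assessment has been completed? no] → satisfied.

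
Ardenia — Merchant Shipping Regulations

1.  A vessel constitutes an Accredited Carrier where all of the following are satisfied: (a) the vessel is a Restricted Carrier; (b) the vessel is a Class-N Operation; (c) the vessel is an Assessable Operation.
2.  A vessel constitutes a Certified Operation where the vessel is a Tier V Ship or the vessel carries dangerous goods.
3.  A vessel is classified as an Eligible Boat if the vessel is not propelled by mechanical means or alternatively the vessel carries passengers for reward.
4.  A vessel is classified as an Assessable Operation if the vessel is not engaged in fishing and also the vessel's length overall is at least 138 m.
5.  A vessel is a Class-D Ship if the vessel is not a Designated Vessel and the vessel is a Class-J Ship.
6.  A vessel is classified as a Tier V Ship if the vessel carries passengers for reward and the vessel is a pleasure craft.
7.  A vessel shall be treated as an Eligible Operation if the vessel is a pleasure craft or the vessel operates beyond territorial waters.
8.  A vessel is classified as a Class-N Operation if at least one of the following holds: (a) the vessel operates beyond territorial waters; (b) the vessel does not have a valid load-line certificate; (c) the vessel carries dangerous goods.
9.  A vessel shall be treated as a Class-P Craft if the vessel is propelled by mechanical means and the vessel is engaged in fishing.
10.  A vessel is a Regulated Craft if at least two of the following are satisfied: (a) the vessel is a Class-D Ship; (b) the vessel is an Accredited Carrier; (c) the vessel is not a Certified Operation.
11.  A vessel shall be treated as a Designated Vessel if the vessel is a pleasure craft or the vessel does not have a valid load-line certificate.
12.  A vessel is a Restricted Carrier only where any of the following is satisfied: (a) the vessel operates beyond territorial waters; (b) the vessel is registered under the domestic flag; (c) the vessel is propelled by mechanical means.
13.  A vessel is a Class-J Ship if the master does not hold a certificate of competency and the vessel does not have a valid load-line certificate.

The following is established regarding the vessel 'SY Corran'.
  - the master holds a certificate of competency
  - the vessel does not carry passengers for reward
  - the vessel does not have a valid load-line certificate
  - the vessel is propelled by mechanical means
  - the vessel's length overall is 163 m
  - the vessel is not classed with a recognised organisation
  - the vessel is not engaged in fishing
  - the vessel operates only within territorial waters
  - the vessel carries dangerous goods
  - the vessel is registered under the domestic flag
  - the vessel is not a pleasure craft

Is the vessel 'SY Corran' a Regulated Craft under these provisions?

paragraph 11 — Designated Vessel: [the vessel is a pleasure craft? no] OR [the vessel does not have a valid load-line certificate? yes] → satisfied.
paragraph 13 — Class-J Ship: [the master does not hold a certificate of competency? no] AND [the vessel does not have a valid load-line certificate? yes] → not satisfied.
paragraph 5 — Class-D Ship: [not a Designated Vessel (paragraph 11)? no] AND [Class-J Ship (paragraph 13)? no] → not satisfied.
paragraph 12 — Restricted Carrier: [the vessel operates beyond territorial waters? no] OR [the vessel is registered under the domestic flag? yes] OR [the vessel is propelled by mechanical means? yes] → satisfied.
paragraph 8 — Class-N Operation: [the vessel operates beyond territorial waters? no] OR [the vessel does not have a valid load-line certificate? yes] OR [the vessel carries dangerous goods? yes] → satisfied.
paragraph 4 — Assessable Operation: [the vessel is not engaged in fishing? yes] AND [vessel's length overall: 163 m ≥ 138 m? yes] → satisfied.
paragraph 1 — Accredited Carrier: [Restricted Carrier (paragraph 12)? yes] AND [Class-N Operation (paragraph 8)? yes] AND [Assessable Operation (paragraph 4)? yes] → satisfied.
paragraph 6 — Tier V Ship: [the vessel carries passengers for reward? no] AND [the vessel is a pleasure craft? no] → not satisfied.
paragraph 2 — Certified Operation: [Tier V Ship (paragraph 6)? no] OR [the vessel carries dangerous goods? yes] → satisfied.
paragraph 10 — Regulated Craft: Class-D Ship (paragraph 5)? no; Accredited Carrier (paragraph 1)? yes; not a Certified Operation (paragraph 2)? no — 1 of 3 hold (need ≥2) → not satisfied.

No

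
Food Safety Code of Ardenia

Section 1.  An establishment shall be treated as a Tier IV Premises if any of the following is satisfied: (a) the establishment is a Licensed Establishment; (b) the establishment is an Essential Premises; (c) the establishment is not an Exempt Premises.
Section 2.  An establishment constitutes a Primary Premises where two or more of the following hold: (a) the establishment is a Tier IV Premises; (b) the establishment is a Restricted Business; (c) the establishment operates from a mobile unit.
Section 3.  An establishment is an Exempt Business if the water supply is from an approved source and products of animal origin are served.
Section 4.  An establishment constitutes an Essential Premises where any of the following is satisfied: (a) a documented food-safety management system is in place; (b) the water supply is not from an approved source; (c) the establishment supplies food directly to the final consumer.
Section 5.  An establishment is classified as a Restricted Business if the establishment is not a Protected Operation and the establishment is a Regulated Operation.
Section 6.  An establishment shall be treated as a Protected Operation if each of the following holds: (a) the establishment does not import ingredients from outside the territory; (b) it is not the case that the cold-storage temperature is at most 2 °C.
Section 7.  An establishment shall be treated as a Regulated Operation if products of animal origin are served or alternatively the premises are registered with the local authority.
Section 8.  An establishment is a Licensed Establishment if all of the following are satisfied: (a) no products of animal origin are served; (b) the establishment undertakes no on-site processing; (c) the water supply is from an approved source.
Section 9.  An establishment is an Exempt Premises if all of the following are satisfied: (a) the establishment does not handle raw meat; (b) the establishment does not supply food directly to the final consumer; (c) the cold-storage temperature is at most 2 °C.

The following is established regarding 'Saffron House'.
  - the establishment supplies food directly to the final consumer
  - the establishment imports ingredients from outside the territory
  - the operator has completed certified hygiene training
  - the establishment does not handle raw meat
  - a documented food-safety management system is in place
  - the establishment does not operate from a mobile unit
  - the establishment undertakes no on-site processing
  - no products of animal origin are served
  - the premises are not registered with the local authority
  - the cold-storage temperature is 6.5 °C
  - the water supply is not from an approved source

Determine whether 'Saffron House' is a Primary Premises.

section 8 — Licensed Establishment: [no products of animal origin are served? yes] AND [the establishment undertakes no on-site processing? yes] AND [the water supply is from an approved source? no] → not satisfied.
section 4 — Essential Premises: [a documented food-safety management system is in place? yes] OR [the water supply is not from an approved source? yes] OR [the establishment supplies food directly to the final consumer? yes] → satisfied.
section 9 — Exempt Premises: [the establishment does not handle raw meat? yes] AND [the establishment does not supply food directly to the final consumer? no] AND [cold-storage temperature: 6.5 °C ≤ 2 °C? no] → not satisfied.
section 1 — Tier IV Premises: [Licensed Establishment (section 8)? no] OR [Essential Premises (section 4)? yes] OR [not an Exempt Premises (section 9)? yes] → satisfied.
section 6 — Protected Operation: [the establishment does not import ingredients from outside the territory? no] AND [cold-storage temperature: 6.5 °C ≤ 2 °C? no, so negated condition yes] → not satisfied.
section 7 — Regulated Operation: [products of animal origin are served? no] OR [the premises are registered with the local authority? no] → not satisfied.
section 5 — Restricted Business: [not a Protected Operation (section 6)? yes] AND [Regulated Operation (section 7)? no] → not satisfied.
section 2 — Primary Premises: Tier IV Premises (section 1)? yes; Restricted Business (section 5)? no; the establishment operates from a mobile unit? no — 1 of 3 hold (need ≥2) → not satisfied.

No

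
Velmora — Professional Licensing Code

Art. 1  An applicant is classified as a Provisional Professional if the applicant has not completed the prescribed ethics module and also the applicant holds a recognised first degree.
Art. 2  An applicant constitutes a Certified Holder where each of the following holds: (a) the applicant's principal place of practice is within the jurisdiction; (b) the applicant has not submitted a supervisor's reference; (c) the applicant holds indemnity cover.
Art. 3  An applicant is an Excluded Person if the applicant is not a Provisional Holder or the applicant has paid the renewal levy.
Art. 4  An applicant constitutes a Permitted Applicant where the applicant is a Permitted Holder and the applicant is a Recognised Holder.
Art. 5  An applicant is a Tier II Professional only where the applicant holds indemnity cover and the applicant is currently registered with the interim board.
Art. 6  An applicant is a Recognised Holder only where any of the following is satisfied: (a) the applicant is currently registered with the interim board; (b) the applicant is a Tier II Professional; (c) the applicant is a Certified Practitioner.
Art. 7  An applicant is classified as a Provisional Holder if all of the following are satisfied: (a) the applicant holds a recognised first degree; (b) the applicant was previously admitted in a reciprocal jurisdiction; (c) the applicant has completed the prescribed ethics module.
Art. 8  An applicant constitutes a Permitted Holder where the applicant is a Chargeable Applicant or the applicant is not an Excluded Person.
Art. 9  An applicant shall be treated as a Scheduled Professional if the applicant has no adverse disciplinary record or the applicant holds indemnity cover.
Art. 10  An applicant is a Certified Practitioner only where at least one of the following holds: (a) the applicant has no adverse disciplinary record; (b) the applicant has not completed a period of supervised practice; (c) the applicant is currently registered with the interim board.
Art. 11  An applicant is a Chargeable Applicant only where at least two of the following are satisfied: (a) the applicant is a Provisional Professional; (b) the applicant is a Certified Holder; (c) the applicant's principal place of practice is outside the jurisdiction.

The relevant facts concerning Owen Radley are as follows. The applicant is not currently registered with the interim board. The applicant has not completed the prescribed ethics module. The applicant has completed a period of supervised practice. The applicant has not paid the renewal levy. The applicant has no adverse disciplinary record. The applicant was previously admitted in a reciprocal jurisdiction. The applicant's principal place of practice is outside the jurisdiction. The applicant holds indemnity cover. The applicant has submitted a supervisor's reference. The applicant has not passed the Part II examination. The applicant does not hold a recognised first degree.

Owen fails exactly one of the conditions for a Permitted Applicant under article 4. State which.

article 1 — Provisional Professional: [the applicant has not completed the prescribed ethics module? yes] AND [the applicant holds a recognised first degree? no] → not satisfied.
article 2 — Certified Holder: [the applicant's principal place of practice is within the jurisdiction? no] AND [the applicant has not submitted a supervisor's reference? no] AND [the applicant holds indemnity cover? yes] → not satisfied.
article 11 — Chargeable Applicant: Provisional Professional (article 1)? no; Certified Holder (article 2)? no; the applicant's principal place of practice is outside the jurisdiction? yes — 1 of 3 hold (need ≥2) → not satisfied.
article 7 — Provisional Holder: [the applicant holds a recognised first degree? no] AND [the applicant was previously admitted in a reciprocal jurisdiction? yes] AND [the applicant has completed the prescribed ethics module? no] → not satisfied.
article 3 — Excluded Person: [not a Provisional Holder (article 7)? yes] OR [the applicant has paid the renewal levy? no] → satisfied.
article 8 — Permitted Holder: [Chargeable Applicant (article 11)? no] OR [not an Excluded Person (article 3)? no] → not satisfied.
article 5 — Tier II Professional: [the applicant holds indemnity cover? yes] AND [the applicant is currently registered with the interim board? no] → not satisfied.
article 10 — Certified Practitioner: [the applicant has no adverse disciplinary record? yes] OR [the applicant has not completed a period of supervised practice? no] OR [the applicant is currently registered with the interim board? no] → satisfied.
article 6 — Recognised Holder: [the applicant is currently registered with the interim board? no] OR [Tier II Professional (article 5)? no] OR [Certified Practitioner (article 10)? yes] → satisfied.
article 4 — Permitted Applicant: [Permitted Holder (article 8)? no] AND [Recognised Holder (article 6)? yes] → not satisfied.

Permitted Holder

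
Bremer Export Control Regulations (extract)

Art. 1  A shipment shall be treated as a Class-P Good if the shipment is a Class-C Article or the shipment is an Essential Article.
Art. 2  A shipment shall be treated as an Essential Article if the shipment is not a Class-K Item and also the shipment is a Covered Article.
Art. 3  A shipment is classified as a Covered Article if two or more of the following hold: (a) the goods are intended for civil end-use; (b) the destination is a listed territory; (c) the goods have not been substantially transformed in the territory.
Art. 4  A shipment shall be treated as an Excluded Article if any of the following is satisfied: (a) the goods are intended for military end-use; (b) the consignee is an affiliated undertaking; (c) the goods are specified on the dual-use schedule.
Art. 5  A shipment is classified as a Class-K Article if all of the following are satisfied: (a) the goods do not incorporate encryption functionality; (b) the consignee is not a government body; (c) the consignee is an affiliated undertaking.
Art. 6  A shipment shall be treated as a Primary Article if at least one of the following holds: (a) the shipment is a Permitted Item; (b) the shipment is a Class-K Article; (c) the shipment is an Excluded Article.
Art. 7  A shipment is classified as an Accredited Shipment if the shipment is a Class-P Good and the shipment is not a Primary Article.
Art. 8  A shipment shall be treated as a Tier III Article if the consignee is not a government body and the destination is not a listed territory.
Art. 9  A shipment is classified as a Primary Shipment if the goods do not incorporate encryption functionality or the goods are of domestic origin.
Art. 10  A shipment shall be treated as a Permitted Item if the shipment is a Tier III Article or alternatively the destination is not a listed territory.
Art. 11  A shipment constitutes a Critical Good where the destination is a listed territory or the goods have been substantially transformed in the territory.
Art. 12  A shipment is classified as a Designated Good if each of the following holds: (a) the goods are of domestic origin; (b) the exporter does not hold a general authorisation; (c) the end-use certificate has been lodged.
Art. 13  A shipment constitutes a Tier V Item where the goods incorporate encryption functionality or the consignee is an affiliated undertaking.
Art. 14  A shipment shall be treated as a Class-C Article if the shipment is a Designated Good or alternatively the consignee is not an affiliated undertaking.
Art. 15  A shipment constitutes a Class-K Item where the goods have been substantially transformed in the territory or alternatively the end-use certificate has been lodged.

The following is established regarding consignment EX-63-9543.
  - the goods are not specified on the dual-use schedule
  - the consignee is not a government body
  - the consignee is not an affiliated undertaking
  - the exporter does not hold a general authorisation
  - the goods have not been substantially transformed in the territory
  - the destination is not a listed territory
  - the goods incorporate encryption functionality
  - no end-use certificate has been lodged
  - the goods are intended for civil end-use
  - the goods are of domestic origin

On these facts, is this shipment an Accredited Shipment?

No

Under article 12: the goods are of domestic origin? yes; and the exporter does not hold a general authorisation? yes; and the end-use certificate has been lodged? no. So the shipment is not a Designated Good.
Under article 14: Designated Good (article 12)? no; or the consignee is not an affiliated undertaking? yes. So the shipment is a Class-C Article.
Under article 15: the goods have been substantially transformed in the territory? no; or the end-use certificate has been lodged? no. So the shipment is not a Class-K Item.
Under article 3: the goods are intended for civil end-use? yes; the destination is a listed territory? no; the goods have not been substantially transformed in the territory? yes — 2 of 3 hold (need ≥2) → satisfied.
Under article 2: not a Class-K Item (article 15)? yes; and Covered Article (article 3)? yes. So the shipment is an Essential Article.
Under article 1: Class-C Article (article 14)? yes; or Essential Article (article 2)? yes. So the shipment is a Class-P Good.
Under article 8: the consignee is not a government body? yes; and the destination is not a listed territory? yes. So the shipment is a Tier III Article.
Under article 10: Tier III Article (article 8)? yes; or the destination is not a listed territory? yes. So the shipment is a Permitted Item.
Under article 5: the goods do not incorporate encryption functionality? no; and the consignee is not a government body? yes; and the consignee is an affiliated undertaking? no. So the shipment is not a Class-K Article.
Under article 4: the goods are intended for military end-use? no; or the consignee is an affiliated undertaking? no; or the goods are specified on the dual-use schedule? no. So the shipment is not an Excluded Article.
Under article 6: Permitted Item (article 10)? yes; or Class-K Article (article 5)? no; or Excluded Article (article 4)? no. So the shipment is a Primary Article.
Under article 7: Class-P Good (article 1)? yes; and not a Primary Article (article 6)? no. So the shipment is not an Accredited Shipment.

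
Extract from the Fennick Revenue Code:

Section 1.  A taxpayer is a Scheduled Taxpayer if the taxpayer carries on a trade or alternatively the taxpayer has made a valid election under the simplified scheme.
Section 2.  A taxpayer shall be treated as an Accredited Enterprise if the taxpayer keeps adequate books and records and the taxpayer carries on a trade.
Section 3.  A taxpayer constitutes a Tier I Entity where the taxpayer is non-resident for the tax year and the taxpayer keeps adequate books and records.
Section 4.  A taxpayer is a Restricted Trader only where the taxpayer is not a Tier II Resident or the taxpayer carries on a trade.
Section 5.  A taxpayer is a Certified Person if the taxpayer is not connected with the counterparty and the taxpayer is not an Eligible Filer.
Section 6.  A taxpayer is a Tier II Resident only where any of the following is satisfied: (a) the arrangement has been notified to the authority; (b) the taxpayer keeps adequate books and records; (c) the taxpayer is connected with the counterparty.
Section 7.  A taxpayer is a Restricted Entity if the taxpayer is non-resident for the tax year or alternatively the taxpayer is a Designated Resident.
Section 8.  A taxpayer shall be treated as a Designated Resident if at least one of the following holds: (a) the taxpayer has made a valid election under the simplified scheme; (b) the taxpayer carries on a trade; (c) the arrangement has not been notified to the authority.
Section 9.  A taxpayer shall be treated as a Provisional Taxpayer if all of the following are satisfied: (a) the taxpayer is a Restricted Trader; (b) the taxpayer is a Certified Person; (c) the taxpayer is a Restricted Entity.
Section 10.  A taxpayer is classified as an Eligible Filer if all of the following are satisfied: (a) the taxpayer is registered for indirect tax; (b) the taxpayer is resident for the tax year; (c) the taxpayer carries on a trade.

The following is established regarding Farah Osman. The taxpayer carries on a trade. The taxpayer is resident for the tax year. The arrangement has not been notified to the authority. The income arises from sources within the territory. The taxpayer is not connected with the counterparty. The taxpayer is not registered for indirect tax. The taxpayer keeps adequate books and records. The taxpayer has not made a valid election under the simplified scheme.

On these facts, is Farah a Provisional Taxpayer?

section 6 — Tier II Resident: [the arrangement has been notified to the authority? no] OR [the taxpayer keeps adequate books and records? yes] OR [the taxpayer is connected with the counterparty? no] → satisfied.
section 4 — Restricted Trader: [not a Tier II Resident (section 6)? no] OR [the taxpayer carries on a trade? yes] → satisfied.
section 10 — Eligible Filer: [the taxpayer is registered for indirect tax? no] AND [the taxpayer is resident for the tax year? yes] AND [the taxpayer carries on a trade? yes] → not satisfied.
section 5 — Certified Person: [the taxpayer is not connected with the counterparty? yes] AND [not an Eligible Filer (section 10)? yes] → satisfied.
section 8 — Designated Resident: [the taxpayer has made a valid election under the simplified scheme? no] OR [the taxpayer carries on a trade? yes] OR [the arrangement has not been notified to the authority? yes] → satisfied.
section 7 — Restricted Entity: [the taxpayer is non-resident for the tax year? no] OR [Designated Resident (section 8)? yes] → satisfied.
section 9 — Provisional Taxpayer: [Restricted Trader (section 4)? yes] AND [Certified Person (section 5)? yes] AND [Restricted Entity (section 7)? yes] → satisfied.

Yes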